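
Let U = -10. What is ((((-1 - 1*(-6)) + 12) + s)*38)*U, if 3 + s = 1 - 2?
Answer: -4940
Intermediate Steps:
s = -4 (s = -3 + (1 - 2) = -3 - 1 = -4)
((((-1 - 1*(-6)) + 12) + s)*38)*U = ((((-1 - 1*(-6)) + 12) - 4)*38)*(-10) = ((((-1 + 6) + 12) - 4)*38)*(-10) = (((5 + 12) - 4)*38)*(-10) = ((17 - 4)*38)*(-10) = (13*38)*(-10) = 494*(-10) = -4940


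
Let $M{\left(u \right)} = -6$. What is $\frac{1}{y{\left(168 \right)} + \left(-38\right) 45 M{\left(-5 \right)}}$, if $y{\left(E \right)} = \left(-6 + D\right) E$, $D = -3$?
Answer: $\frac{1}{8748} \approx 0.00011431$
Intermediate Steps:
$y{\left(E \right)} = - 9 E$ ($y{\left(E \right)} = \left(-6 - 3\right) E = - 9 E$)
$\frac{1}{y{\left(168 \right)} + \left(-38\right) 45 M{\left(-5 \right)}} = \frac{1}{\left(-9\right) 168 + \left(-38\right) 45 \left(-6\right)} = \frac{1}{-1512 - -10260} = \frac{1}{-1512 + 10260} = \frac{1}{8748}$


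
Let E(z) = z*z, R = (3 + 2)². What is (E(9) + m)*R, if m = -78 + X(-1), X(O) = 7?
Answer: 250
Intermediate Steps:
R = 25 (R = 5² = 25)
E(z) = z²
m = -71 (m = -78 + 7 = -71)
(E(9) + m)*R = (9² - 71)*25 = (81 - 71)*25 = 10*25 = 250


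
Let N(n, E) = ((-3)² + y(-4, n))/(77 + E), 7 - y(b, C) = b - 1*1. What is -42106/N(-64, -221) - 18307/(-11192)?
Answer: 22620145045/78344 ≈ 2.8873e+5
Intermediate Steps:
y(b, C) = 8 - b (y(b, C) = 7 - (b - 1*1) = 7 - (b - 1) = 7 - (-1 + b) = 7 + (1 - b) = 8 - b)
N(n, E) = 21/(77 + E) (N(n, E) = ((-3)² + (8 - 1*(-4)))/(77 + E) = (9 + (8 + 4))/(77 + E) = (9 + 12)/(77 + E) = 21/(77 + E))
-42106/N(-64, -221) - 18307/(-11192) = -42106/(21/(77 - 221)) - 18307/(-11192) = -42106/(21/(-144)) - 18307*(-1/11192) = -42106/(21*(-1/144)) + 18307/11192 = -42106/(-7/48) + 18307/11192 = -42106*(-48/7) + 18307/11192 = 2021088/7 + 18307/11192 = 22620145045/78344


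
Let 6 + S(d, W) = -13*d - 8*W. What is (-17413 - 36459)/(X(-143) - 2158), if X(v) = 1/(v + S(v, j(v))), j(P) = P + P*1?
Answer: 215380256/8627683 ≈ 24.964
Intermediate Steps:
j(P) = 2*P (j(P) = P + P = 2*P)
S(d, W) = -6 - 13*d - 8*W (S(d, W) = -6 + (-13*d - 8*W) = -6 - 13*d - 8*W)
X(v) = 1/(-6 - 28*v) (X(v) = 1/(v + (-6 - 13*v - 16*v)) = 1/(v + (-6 - 29*v)) = 1/(-6 - 28*v))
(-17413 - 36459)/(X(-143) - 2158) = (-17413 - 36459)/(-1/(6 + 28*(-143)) - 2158) = -53872/(-1/(6 - 4004) - 2158) = -53872/(-1/(-3998) - 2158) = -53872/(-1*(-1/3998) - 2158) = -53872/(1/3998 - 2158) = -53872/(-8627683/3998) = -53872*(-3998/8627683) = 215380256/8627683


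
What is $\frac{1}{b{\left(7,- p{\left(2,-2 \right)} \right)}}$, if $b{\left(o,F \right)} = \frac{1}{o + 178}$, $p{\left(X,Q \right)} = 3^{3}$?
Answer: $185$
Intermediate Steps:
$p{\left(X,Q \right)} = 27$
$b{\left(o,F \right)} = \frac{1}{178 + o}$
$\frac{1}{b{\left(7,- p{\left(2,-2 \right)} \right)}} = \frac{1}{\frac{1}{178 + 7}} = \frac{1}{\frac{1}{185}} = 185$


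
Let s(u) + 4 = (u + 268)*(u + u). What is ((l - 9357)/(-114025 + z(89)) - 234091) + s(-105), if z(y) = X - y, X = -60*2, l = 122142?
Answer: -10217316945/38078 ≈ -2.6833e+5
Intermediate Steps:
s(u) = -4 + 2*u*(268 + u) (s(u) = -4 + (u + 268)*(u + u) = -4 + (268 + u)*(2*u) = -4 + 2*u*(268 + u))
X = -120
z(y) = -120 - y
((l - 9357)/(-114025 + z(89)) - 234091) + s(-105) = ((122142 - 9357)/(-114025 + (-120 - 1*89)) - 234091) + (-4 + 2*(-105)**2 + 536*(-105)) = (112785/(-114025 + (-120 - 89)) - 234091) + (-4 + 2*11025 - 56280) = (112785/(-114025 - 209) - 234091) + (-4 + 22050 - 56280) = (112785/(-114234) - 234091) - 34234 = (112785*(-1/114234) - 234091) - 34234 = (-37595/38078 - 234091) - 34234 = -8913754693/38078 - 34234 = -10217316945/38078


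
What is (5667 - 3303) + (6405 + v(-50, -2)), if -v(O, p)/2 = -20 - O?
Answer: 8709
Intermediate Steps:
v(O, p) = 40 + 2*O (v(O, p) = -2*(-20 - O) = 40 + 2*O)
(5667 - 3303) + (6405 + v(-50, -2)) = (5667 - 3303) + (6405 + (40 + 2*(-50))) = 2364 + (6405 + (40 - 100)) = 2364 + (6405 - 60) = 2364 + 6345 = 8709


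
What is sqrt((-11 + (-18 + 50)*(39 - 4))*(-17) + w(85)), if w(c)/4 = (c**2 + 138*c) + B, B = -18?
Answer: sqrt(56895) ≈ 238.53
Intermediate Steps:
w(c) = -72 + 4*c**2 + 552*c (w(c) = 4*((c**2 + 138*c) - 18) = 4*(-18 + c**2 + 138*c) = -72 + 4*c**2 + 552*c)
sqrt((-11 + (-18 + 50)*(39 - 4))*(-17) + w(85)) = sqrt((-11 + (-18 + 50)*(39 - 4))*(-17) + (-72 + 4*85**2 + 552*85)) = sqrt((-11 + 32*35)*(-17) + (-72 + 4*7225 + 46920)) = sqrt((-11 + 1120)*(-17) + (-72 + 28900 + 46920)) = sqrt(1109*(-17) + 75748) = sqrt(-18853 + 75748) = sqrt(56895)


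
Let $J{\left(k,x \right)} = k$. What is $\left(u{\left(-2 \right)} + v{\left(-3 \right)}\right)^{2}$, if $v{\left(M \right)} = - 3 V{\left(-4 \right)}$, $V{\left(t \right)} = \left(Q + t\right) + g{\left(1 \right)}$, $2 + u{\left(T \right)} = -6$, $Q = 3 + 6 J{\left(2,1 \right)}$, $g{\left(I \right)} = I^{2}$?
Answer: $1936$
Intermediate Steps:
$Q = 15$ ($Q = 3 + 6 \cdot 2 = 3 + 12 = 15$)
$u{\left(T \right)} = -8$ ($u{\left(T \right)} = -2 - 6 = -8$)
$V{\left(t \right)} = 16 + t$ ($V{\left(t \right)} = \left(15 + t\right) + 1^{2} = \left(15 + t\right) + 1 = 16 + t$)
$v{\left(M \right)} = -36$ ($v{\left(M \right)} = - 3 \left(16 - 4\right) = \left(-3\right) 12 = -36$)
$\left(u{\left(-2 \right)} + v{\left(-3 \right)}\right)^{2} = \left(-8 - 36\right)^{2} = \left(-44\right)^{2} = 1936$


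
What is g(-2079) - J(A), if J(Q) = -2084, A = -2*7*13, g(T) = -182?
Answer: 1902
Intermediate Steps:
A = -182 (A = -14*13 = -182)
g(-2079) - J(A) = -182 - 1*(-2084) = -182 + 2084 = 1902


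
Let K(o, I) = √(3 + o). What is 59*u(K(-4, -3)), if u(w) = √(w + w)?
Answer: 59 + 59*I ≈ 59.0 + 59.0*I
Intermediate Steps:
u(w) = √2*√w (u(w) = √(2*w) = √2*√w)
59*u(K(-4, -3)) = 59*(√2*√(√(3 - 4))) = 59*(√2*√(√(-1))) = 59*(√2*√I) = 59*√2*√I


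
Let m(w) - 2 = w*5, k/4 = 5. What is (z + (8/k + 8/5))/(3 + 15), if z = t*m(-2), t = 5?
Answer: -19/9 ≈ -2.1111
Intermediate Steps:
k = 20 (k = 4*5 = 20)
m(w) = 2 + 5*w (m(w) = 2 + w*5 = 2 + 5*w)
z = -40 (z = 5*(2 + 5*(-2)) = 5*(2 - 10) = 5*(-8) = -40)
(z + (8/k + 8/5))/(3 + 15) = (-40 + (8/20 + 8/5))/(3 + 15) = (-40 + (8*(1/20) + 8*(1/5)))/18 = (-40 + (2/5 + 8/5))/18 = (-40 + 2)/18 = (1/18)*(-38) = -19/9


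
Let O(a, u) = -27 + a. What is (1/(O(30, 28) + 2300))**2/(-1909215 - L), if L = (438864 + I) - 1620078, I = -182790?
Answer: -1/2891695008699 ≈ -3.4582e-13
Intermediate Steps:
L = -1364004 (L = (438864 - 182790) - 1620078 = 256074 - 1620078 = -1364004)
(1/(O(30, 28) + 2300))**2/(-1909215 - L) = (1/((-27 + 30) + 2300))**2/(-1909215 - 1*(-1364004)) = (1/(3 + 2300))**2/(-1909215 + 1364004) = (1/2303)**2/(-545211) = (1/2303)**2*(-1/545211) = (1/5303809)*(-1/545211) = -1/2891695008699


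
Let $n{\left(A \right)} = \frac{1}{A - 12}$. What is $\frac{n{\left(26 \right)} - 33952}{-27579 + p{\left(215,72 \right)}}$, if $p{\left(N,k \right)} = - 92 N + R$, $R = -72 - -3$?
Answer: $\frac{475327}{663992} \approx 0.71586$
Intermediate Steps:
$R = -69$ ($R = -72 + 3 = -69$)
$p{\left(N,k \right)} = -69 - 92 N$ ($p{\left(N,k \right)} = - 92 N - 69 = -69 - 92 N$)
$n{\left(A \right)} = \frac{1}{-12 + A}$
$\frac{n{\left(26 \right)} - 33952}{-27579 + p{\left(215,72 \right)}} = \frac{\frac{1}{-12 + 26} - 33952}{-27579 - 19849} = \frac{\frac{1}{14} - 33952}{-27579 - 19849} = - \frac{475327}{14 \left(-47428\right)} = \left(- \frac{475327}{14}\right) \left(- \frac{1}{47428}\right) = \frac{475327}{663992}$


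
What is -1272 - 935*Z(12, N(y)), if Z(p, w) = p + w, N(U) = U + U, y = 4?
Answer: -19972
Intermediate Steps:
N(U) = 2*U
-1272 - 935*Z(12, N(y)) = -1272 - 935*(12 + 2*4) = -1272 - 935*(12 + 8) = -1272 - 935*20 = -1272 - 18700 = -19972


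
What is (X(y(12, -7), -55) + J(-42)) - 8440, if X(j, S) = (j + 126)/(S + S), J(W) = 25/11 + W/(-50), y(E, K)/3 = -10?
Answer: -210944/25 ≈ -8437.8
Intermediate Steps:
y(E, K) = -30 (y(E, K) = 3*(-10) = -30)
J(W) = 25/11 - W/50 (J(W) = 25*(1/11) + W*(-1/50) = 25/11 - W/50)
X(j, S) = (126 + j)/(2*S) (X(j, S) = (126 + j)/((2*S)) = (126 + j)*(1/(2*S)) = (126 + j)/(2*S))
(X(y(12, -7), -55) + J(-42)) - 8440 = ((½)*(126 - 30)/(-55) + (25/11 - 1/50*(-42))) - 8440 = ((½)*(-1/55)*96 + (25/11 + 21/25)) - 8440 = (-48/55 + 856/275) - 8440 = 56/25 - 8440 = -210944/25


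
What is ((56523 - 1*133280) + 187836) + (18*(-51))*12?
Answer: 100063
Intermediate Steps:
((56523 - 1*133280) + 187836) + (18*(-51))*12 = ((56523 - 133280) + 187836) - 918*12 = (-76757 + 187836) - 11016 = 111079 - 11016 = 100063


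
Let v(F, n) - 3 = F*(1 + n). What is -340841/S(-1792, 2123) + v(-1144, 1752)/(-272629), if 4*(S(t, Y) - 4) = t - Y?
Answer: 54215961661/151854353 ≈ 357.03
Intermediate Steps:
S(t, Y) = 4 - Y/4 + t/4 (S(t, Y) = 4 + (t - Y)/4 = 4 + (-Y/4 + t/4) = 4 - Y/4 + t/4)
v(F, n) = 3 + F*(1 + n)
-340841/S(-1792, 2123) + v(-1144, 1752)/(-272629) = -340841/(4 - ¼*2123 + (¼)*(-1792)) + (3 - 1144 - 1144*1752)/(-272629) = -340841/(4 - 2123/4 - 448) + (3 - 1144 - 2004288)*(-1/272629) = -340841/(-3899/4) - 2005429*(-1/272629) = -340841*(-4/3899) + 2005429/272629 = 1363364/3899 + 2005429/272629 = 54215961661/151854353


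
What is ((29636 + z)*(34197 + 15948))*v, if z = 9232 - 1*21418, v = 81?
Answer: 70877450250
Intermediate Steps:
z = -12186 (z = 9232 - 21418 = -12186)
((29636 + z)*(34197 + 15948))*v = ((29636 - 12186)*(34197 + 15948))*81 = (17450*50145)*81 = 875030250*81 = 70877450250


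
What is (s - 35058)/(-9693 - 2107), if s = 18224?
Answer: 8417/5900 ≈ 1.4266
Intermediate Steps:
(s - 35058)/(-9693 - 2107) = (18224 - 35058)/(-9693 - 2107) = -16834/(-11800) = -16834*(-1/11800) = 8417/5900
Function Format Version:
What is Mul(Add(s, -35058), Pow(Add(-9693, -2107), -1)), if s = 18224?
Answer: Rational(8417, 5900) ≈ 1.4266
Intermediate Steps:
Mul(Add(s, -35058), Pow(Add(-9693, -2107), -1)) = Mul(Add(18224, -35058), Pow(Add(-9693, -2107), -1)) = Mul(-16834, Pow(-11800, -1)) = Mul(-16834, Rational(-1, 11800)) = Rational(8417, 5900)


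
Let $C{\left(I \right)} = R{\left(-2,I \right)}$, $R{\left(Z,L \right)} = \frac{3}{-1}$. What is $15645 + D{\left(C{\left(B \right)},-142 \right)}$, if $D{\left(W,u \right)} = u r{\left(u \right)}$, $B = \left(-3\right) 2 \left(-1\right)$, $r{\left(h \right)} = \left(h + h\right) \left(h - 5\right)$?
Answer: $-5912571$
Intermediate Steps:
$r{\left(h \right)} = 2 h \left(-5 + h\right)$
$B = 6$ ($B = \left(-6\right) \left(-1\right) = 6$)
$R{\left(Z,L \right)} = -3$ ($R{\left(Z,L \right)} = 3 \left(-1\right) = -3$)
$C{\left(I \right)} = -3$
$D{\left(W,u \right)} = 2 u^{2} \left(-5 + u\right)$ ($D{\left(W,u \right)} = u 2 u \left(-5 + u\right) = 2 u^{2} \left(-5 + u\right)$)
$15645 + D{\left(C{\left(B \right)},-142 \right)} = 15645 + 2 \left(-142\right)^{2} \left(-5 - 142\right) = 15645 + 2 \cdot 20164 \left(-147\right) = 15645 - 5928216 = -5912571$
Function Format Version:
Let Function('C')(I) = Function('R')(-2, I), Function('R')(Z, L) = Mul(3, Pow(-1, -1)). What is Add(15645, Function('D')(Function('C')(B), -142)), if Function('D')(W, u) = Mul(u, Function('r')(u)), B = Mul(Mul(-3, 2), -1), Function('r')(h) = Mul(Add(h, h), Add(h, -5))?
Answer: -5912571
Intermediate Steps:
Function('r')(h) = Mul(2, h, Add(-5, h)) (Function('r')(h) = Mul(Mul(2, h), Add(-5, h)) = Mul(2, h, Add(-5, h)))
B = 6 (B = Mul(-6, -1) = 6)
Function('R')(Z, L) = -3 (Function('R')(Z, L) = Mul(3, -1) = -3)
Function('C')(I) = -3
Function('D')(W, u) = Mul(2, Pow(u, 2), Add(-5, u)) (Function('D')(W, u) = Mul(u, Mul(2, u, Add(-5, u))) = Mul(2, Pow(u, 2), Add(-5, u)))
Add(15645, Function('D')(Function('C')(B), -142)) = Add(15645, Mul(2, Pow(-142, 2), Add(-5, -142))) = Add(15645, Mul(2, 20164, -147)) = Add(15645, -5928216) = -5912571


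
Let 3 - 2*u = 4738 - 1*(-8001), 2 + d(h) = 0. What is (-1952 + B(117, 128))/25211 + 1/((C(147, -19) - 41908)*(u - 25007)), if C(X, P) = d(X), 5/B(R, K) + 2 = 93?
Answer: -233566402714549/3016705117676250 ≈ -0.077424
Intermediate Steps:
d(h) = -2 (d(h) = -2 + 0 = -2)
B(R, K) = 5/91 (B(R, K) = 5/(-2 + 93) = 5/91)
C(X, P) = -2
u = -6368 (u = 3/2 - (4738 - 1*(-8001))/2 = 3/2 - (4738 + 8001)/2 = 3/2 - ½*12739 = 3/2 - 12739/2 = -6368)
(-1952 + B(117, 128))/25211 + 1/((C(147, -19) - 41908)*(u - 25007)) = (-1952 + 5/91)/25211 + 1/((-2 - 41908)*(-6368 - 25007)) = -177627/91*1/25211 + 1/(-41910*(-31375)) = -177627/2294201 - 1/41910*(-1/31375) = -177627/2294201 + 1/1314926250 = -233566402714549/3016705117676250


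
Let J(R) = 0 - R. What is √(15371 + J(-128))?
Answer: √15499 ≈ 124.49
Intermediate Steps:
J(R) = -R
√(15371 + J(-128)) = √(15371 - 1*(-128)) = √(15371 + 128) = √15499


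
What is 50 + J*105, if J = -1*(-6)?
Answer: 680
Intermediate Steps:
J = 6
50 + J*105 = 50 + 6*105 = 50 + 630 = 680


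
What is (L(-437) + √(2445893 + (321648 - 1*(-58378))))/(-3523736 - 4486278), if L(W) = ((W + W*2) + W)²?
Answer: -1527752/4005007 - 3*√313991/8010014 ≈ -0.38167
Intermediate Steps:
L(W) = 16*W² (L(W) = ((W + 2*W) + W)² = (3*W + W)² = (4*W)² = 16*W²)
(L(-437) + √(2445893 + (321648 - 1*(-58378))))/(-3523736 - 4486278) = (16*(-437)² + √(2445893 + (321648 - 1*(-58378))))/(-3523736 - 4486278) = (16*190969 + √(2445893 + (321648 + 58378)))/(-8010014) = (3055504 + √(2445893 + 380026))*(-1/8010014) = (3055504 + √2825919)*(-1/8010014) = (3055504 + 3*√313991)*(-1/8010014) = -1527752/4005007 - 3*√313991/8010014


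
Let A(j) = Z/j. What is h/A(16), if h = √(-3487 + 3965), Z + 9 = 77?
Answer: 4*√478/17 ≈ 5.1443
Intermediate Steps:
Z = 68 (Z = -9 + 77 = 68)
A(j) = 68/j
h = √478 ≈ 21.863
h/A(16) = √478/((68/16)) = √478/((68*(1/16))) = √478/(17/4) = √478*(4/17) = 4*√478/17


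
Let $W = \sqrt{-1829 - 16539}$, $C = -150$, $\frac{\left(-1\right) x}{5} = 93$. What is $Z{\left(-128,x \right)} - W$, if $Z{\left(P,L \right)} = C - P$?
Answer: $-22 - 8 i \sqrt{287} \approx -22.0 - 135.53 i$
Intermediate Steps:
$x = -465$ ($x = \left(-5\right) 93 = -465$)
$Z{\left(P,L \right)} = -150 - P$
$W = 8 i \sqrt{287}$ ($W = \sqrt{-18368} = 8 i \sqrt{287} \approx 135.53 i$)
$Z{\left(-128,x \right)} - W = \left(-150 - -128\right) - 8 i \sqrt{287} = \left(-150 + 128\right) - 8 i \sqrt{287} = -22 - 8 i \sqrt{287}$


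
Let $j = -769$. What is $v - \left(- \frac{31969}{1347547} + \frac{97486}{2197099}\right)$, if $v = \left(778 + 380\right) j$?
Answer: $- \frac{2636504137475487717}{2960694166153} \approx -8.905 \cdot 10^{5}$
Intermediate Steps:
$v = -890502$ ($v = \left(778 + 380\right) \left(-769\right) = 1158 \left(-769\right) = -890502$)
$v - \left(- \frac{31969}{1347547} + \frac{97486}{2197099}\right) = -890502 - \left(- \frac{31969}{1347547} + \frac{97486}{2197099}\right) = -890502 - \frac{61127908911}{2960694166153} = - \frac{2636504137475487717}{2960694166153}$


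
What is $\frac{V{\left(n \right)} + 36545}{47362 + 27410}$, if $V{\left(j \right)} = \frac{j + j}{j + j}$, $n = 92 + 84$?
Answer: $\frac{6091}{12462} \approx 0.48877$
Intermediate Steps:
$n = 176$
$V{\left(j \right)} = 1$ ($V{\left(j \right)} = \frac{2 j}{2 j} = 2 j \frac{1}{2 j} = 1$)
$\frac{V{\left(n \right)} + 36545}{47362 + 27410} = \frac{1 + 36545}{47362 + 27410} = \frac{36546}{74772} = 36546 \cdot \frac{1}{74772} = \frac{6091}{12462}$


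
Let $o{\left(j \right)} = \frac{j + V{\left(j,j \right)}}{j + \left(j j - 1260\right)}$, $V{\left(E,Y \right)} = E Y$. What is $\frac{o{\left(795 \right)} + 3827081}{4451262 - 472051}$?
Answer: $\frac{40283865153}{41885174986} \approx 0.96177$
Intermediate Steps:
$o{\left(j \right)} = \frac{j + j^{2}}{-1260 + j + j^{2}}$ ($o{\left(j \right)} = \frac{j + j j}{j + \left(j j - 1260\right)} = \frac{j + j^{2}}{j + \left(j^{2} - 1260\right)} = \frac{j + j^{2}}{j + \left(-1260 + j^{2}\right)} = \frac{j + j^{2}}{-1260 + j + j^{2}}$)
$\frac{o{\left(795 \right)} + 3827081}{4451262 - 472051} = \frac{\frac{795 \left(1 + 795\right)}{-1260 + 795 + 795^{2}} + 3827081}{4451262 - 472051} = \frac{795 \frac{1}{-1260 + 795 + 632025} \cdot 796 + 3827081}{3979211} = \left(795 \cdot \frac{1}{631560} \cdot 796 + 3827081\right) \frac{1}{3979211} = \left(\frac{10547}{10526} + 3827081\right) \frac{1}{3979211} = \frac{40283865153}{10526} \cdot \frac{1}{3979211} = \frac{40283865153}{41885174986}$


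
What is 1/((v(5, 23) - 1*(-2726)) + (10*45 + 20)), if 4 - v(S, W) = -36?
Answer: 1/3236 ≈ 0.00030902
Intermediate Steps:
v(S, W) = 40 (v(S, W) = 4 - 1*(-36) = 4 + 36 = 40)
1/((v(5, 23) - 1*(-2726)) + (10*45 + 20)) = 1/((40 - 1*(-2726)) + (10*45 + 20)) = 1/((40 + 2726) + (450 + 20)) = 1/(2766 + 470) = 1/3236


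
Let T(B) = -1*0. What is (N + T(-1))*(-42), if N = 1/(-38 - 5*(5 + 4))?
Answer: 42/83 ≈ 0.50602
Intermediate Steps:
T(B) = 0
N = -1/83 (N = 1/(-38 - 5*9) = 1/(-38 - 45) = 1/(-83) = -1/83 ≈ -0.012048)
(N + T(-1))*(-42) = (-1/83 + 0)*(-42) = -1/83*(-42) = 42/83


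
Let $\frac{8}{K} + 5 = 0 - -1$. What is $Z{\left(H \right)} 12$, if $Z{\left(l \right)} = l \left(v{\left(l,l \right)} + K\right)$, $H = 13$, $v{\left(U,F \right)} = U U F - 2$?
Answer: $342108$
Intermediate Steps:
$v{\left(U,F \right)} = -2 + F U^{2}$ ($v{\left(U,F \right)} = U^{2} F - 2 = F U^{2} - 2 = -2 + F U^{2}$)
$K = -2$ ($K = \frac{8}{-5 + \left(0 - -1\right)} = \frac{8}{-5 + \left(0 + 1\right)} = \frac{8}{-5 + 1} = \frac{8}{-4} = 8 \left(- \frac{1}{4}\right) = -2$)
$Z{\left(l \right)} = l \left(-4 + l^{3}\right)$ ($Z{\left(l \right)} = l \left(\left(-2 + l l^{2}\right) - 2\right) = l \left(\left(-2 + l^{3}\right) - 2\right) = l \left(-4 + l^{3}\right)$)
$Z{\left(H \right)} 12 = 13 \left(-4 + 13^{3}\right) 12 = 13 \left(-4 + 2197\right) 12 = 13 \cdot 2193 \cdot 12 = 28509 \cdot 12 = 342108$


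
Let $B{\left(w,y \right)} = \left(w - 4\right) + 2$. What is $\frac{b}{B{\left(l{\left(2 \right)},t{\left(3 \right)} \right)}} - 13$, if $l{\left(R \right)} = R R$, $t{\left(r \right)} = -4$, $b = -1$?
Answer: $- \frac{27}{2} \approx -13.5$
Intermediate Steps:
$l{\left(R \right)} = R^{2}$
$B{\left(w,y \right)} = -2 + w$ ($B{\left(w,y \right)} = \left(-4 + w\right) + 2 = -2 + w$)
$\frac{b}{B{\left(l{\left(2 \right)},t{\left(3 \right)} \right)}} - 13 = - \frac{1}{-2 + 2^{2}} - 13 = - \frac{1}{-2 + 4} - 13 = - \frac{1}{2} - 13 = - \frac{27}{2}$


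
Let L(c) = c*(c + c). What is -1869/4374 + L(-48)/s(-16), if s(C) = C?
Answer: -420527/1458 ≈ -288.43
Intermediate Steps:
L(c) = 2*c² (L(c) = c*(2*c) = 2*c²)
-1869/4374 + L(-48)/s(-16) = -1869/4374 + (2*(-48)²)/(-16) = -1869*1/4374 + (2*2304)*(-1/16) = -623/1458 + 4608*(-1/16) = -623/1458 - 288 = -420527/1458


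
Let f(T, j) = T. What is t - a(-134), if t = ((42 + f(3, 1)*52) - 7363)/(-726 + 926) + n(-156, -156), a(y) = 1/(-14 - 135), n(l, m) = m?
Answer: -1143237/5960 ≈ -191.82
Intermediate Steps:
a(y) = -1/149 (a(y) = 1/(-149) = -1/149)
t = -7673/40 (t = ((42 + 3*52) - 7363)/(-726 + 926) - 156 = ((42 + 156) - 7363)/200 - 156 = (198 - 7363)*(1/200) - 156 = -7165*1/200 - 156 = -1433/40 - 156 = -7673/40 ≈ -191.82)
t - a(-134) = -7673/40 - 1*(-1/149) = -7673/40 + 1/149 = -1143237/5960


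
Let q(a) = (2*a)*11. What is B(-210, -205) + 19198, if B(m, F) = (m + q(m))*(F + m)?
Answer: 2023648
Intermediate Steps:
q(a) = 22*a
B(m, F) = 23*m*(F + m) (B(m, F) = (m + 22*m)*(F + m) = (23*m)*(F + m) = 23*m*(F + m))
B(-210, -205) + 19198 = 23*(-210)*(-205 - 210) + 19198 = 23*(-210)*(-415) + 19198 = 2004450 + 19198 = 2023648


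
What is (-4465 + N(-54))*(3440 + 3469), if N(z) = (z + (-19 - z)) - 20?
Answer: -31118136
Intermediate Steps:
N(z) = -39 (N(z) = -19 - 20 = -39)
(-4465 + N(-54))*(3440 + 3469) = (-4465 - 39)*(3440 + 3469) = -4504*6909 = -31118136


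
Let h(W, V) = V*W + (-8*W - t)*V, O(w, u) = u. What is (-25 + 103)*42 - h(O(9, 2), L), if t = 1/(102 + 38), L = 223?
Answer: 895943/140 ≈ 6399.6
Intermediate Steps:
t = 1/140 ≈ 0.0071429
h(W, V) = V*W + V*(-1/140 - 8*W) (h(W, V) = V*W + (-8*W - 1*1/140)*V = V*W + (-8*W - 1/140)*V = V*W + (-1/140 - 8*W)*V = V*W + V*(-1/140 - 8*W))
(-25 + 103)*42 - h(O(9, 2), L) = (-25 + 103)*42 - (-1)*223*(1 + 980*2)/140 = 78*42 - (-1)*223*(1 + 1960)/140 = 3276 - (-1)*223*1961/140 = 3276 - 1*(-437303/140) = 3276 + 437303/140 = 895943/140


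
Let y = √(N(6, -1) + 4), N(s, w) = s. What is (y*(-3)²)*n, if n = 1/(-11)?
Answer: -9*√10/11 ≈ -2.5873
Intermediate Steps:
n = -1/11 ≈ -0.090909
y = √10 (y = √(6 + 4) = √10 ≈ 3.1623)
(y*(-3)²)*n = (√10*(-3)²)*(-1/11) = (√10*9)*(-1/11) = (9*√10)*(-1/11) = -9*√10/11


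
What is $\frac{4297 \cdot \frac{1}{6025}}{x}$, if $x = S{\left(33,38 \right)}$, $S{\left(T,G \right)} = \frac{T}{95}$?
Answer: $\frac{81643}{39765} \approx 2.0531$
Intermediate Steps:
$S{\left(T,G \right)} = \frac{T}{95}$ ($S{\left(T,G \right)} = T \frac{1}{95} = \frac{T}{95}$)
$x = \frac{33}{95}$ ($x = \frac{1}{95} \cdot 33 = \frac{33}{95} \approx 0.34737$)
$\frac{4297 \cdot \frac{1}{6025}}{x} = \frac{4297 \cdot \frac{1}{6025}}{\frac{33}{95}} = 4297 \cdot \frac{1}{6025} \cdot \frac{95}{33} = \frac{4297}{6025} \cdot \frac{95}{33} = \frac{81643}{39765}$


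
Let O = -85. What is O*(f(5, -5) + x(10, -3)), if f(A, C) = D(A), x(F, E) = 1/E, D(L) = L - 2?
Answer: -680/3 ≈ -226.67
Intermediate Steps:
D(L) = -2 + L
f(A, C) = -2 + A
O*(f(5, -5) + x(10, -3)) = -85*((-2 + 5) + 1/(-3)) = -85*(3 - ⅓) = -85*8/3 = -680/3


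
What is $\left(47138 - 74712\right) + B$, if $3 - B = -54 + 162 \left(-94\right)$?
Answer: $-12289$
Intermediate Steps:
$B = 15285$ ($B = 3 - \left(-54 + 162 \left(-94\right)\right) = 3 - \left(-54 - 15228\right) = 3 - -15282 = 3 + 15282 = 15285$)
$\left(47138 - 74712\right) + B = \left(47138 - 74712\right) + 15285 = -27574 + 15285 = -12289$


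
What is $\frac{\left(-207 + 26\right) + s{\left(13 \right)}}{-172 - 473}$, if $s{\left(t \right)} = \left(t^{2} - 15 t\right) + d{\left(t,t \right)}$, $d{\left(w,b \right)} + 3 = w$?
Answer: $\frac{197}{645} \approx 0.30543$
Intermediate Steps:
$d{\left(w,b \right)} = -3 + w$
$s{\left(t \right)} = -3 + t^{2} - 14 t$ ($s{\left(t \right)} = \left(t^{2} - 15 t\right) + \left(-3 + t\right) = -3 + t^{2} - 14 t$)
$\frac{\left(-207 + 26\right) + s{\left(13 \right)}}{-172 - 473} = \frac{\left(-207 + 26\right) - \left(185 - 169\right)}{-172 - 473} = \frac{-181 - 16}{-645} = \left(-181 - 16\right) \left(- \frac{1}{645}\right) = \left(-197\right) \left(- \frac{1}{645}\right) = \frac{197}{645}$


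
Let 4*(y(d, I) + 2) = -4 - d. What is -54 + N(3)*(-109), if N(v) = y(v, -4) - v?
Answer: 2727/4 ≈ 681.75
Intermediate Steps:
y(d, I) = -3 - d/4 (y(d, I) = -2 + (-4 - d)/4 = -2 + (-1 - d/4) = -3 - d/4)
N(v) = -3 - 5*v/4 (N(v) = (-3 - v/4) - v = -3 - 5*v/4)
-54 + N(3)*(-109) = -54 + (-3 - 5/4*3)*(-109) = -54 + (-3 - 15/4)*(-109) = -54 - 27/4*(-109) = -54 + 2943/4 = 2727/4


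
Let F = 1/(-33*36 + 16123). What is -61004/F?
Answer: -911094740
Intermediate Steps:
F = 1/14935 (F = 1/(-1188 + 16123) = 1/14935 ≈ 6.6957e-5)
-61004/F = -61004/1/14935 = -61004*14935 = -911094740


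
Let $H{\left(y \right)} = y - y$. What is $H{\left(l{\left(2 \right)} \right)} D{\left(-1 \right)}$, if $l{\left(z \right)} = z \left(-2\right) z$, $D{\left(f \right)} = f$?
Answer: $0$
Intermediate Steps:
$l{\left(z \right)} = - 2 z^{2}$ ($l{\left(z \right)} = - 2 z z = - 2 z^{2}$)
$H{\left(y \right)} = 0$
$H{\left(l{\left(2 \right)} \right)} D{\left(-1 \right)} = 0 \left(-1\right) = 0$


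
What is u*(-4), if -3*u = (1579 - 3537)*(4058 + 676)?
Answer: -12358896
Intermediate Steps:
u = 3089724 (u = -(1579 - 3537)*(4058 + 676)/3 = -(-1958)*4734/3 = -1/3*(-9269172) = 3089724)
u*(-4) = 3089724*(-4) = -12358896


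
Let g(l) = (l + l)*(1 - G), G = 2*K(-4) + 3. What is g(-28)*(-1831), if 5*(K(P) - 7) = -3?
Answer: -7587664/5 ≈ -1.5175e+6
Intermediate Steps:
K(P) = 32/5 (K(P) = 7 + (1/5)*(-3) = 7 - 3/5 = 32/5)
G = 79/5 (G = 2*(32/5) + 3 = 64/5 + 3 = 79/5 ≈ 15.800)
g(l) = -148*l/5 (g(l) = (l + l)*(1 - 1*79/5) = (2*l)*(1 - 79/5) = (2*l)*(-74/5) = -148*l/5)
g(-28)*(-1831) = -148/5*(-28)*(-1831) = (4144/5)*(-1831) = -7587664/5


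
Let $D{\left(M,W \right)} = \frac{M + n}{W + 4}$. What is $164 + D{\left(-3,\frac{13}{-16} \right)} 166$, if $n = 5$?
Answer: $\frac{13676}{51} \approx 268.16$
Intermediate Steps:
$D{\left(M,W \right)} = \frac{5 + M}{4 + W}$ ($D{\left(M,W \right)} = \frac{M + 5}{W + 4} = \frac{5 + M}{4 + W}$)
$164 + D{\left(-3,\frac{13}{-16} \right)} 166 = 164 + \frac{5 - 3}{4 + \frac{13}{-16}} \cdot 166 = 164 + \frac{1}{4 + 13 \left(- \frac{1}{16}\right)} 2 \cdot 166 = 164 + \frac{1}{4 - \frac{13}{16}} \cdot 2 \cdot 166 = 164 + \frac{1}{\frac{51}{16}} \cdot 2 \cdot 166 = 164 + \frac{16}{51} \cdot 2 \cdot 166 = 164 + \frac{32}{51} \cdot 166 = 164 + \frac{5312}{51} = \frac{13676}{51}$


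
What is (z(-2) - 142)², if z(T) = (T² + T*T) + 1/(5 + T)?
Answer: 160801/9 ≈ 17867.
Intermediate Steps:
z(T) = 1/(5 + T) + 2*T² (z(T) = (T² + T²) + 1/(5 + T) = 2*T² + 1/(5 + T) = 1/(5 + T) + 2*T²)
(z(-2) - 142)² = ((1 + 2*(-2)³ + 10*(-2)²)/(5 - 2) - 142)² = ((1 + 2*(-8) + 10*4)/3 - 142)² = ((1 - 16 + 40)/3 - 142)² = ((⅓)*25 - 142)² = (25/3 - 142)² = (-401/3)² = 160801/9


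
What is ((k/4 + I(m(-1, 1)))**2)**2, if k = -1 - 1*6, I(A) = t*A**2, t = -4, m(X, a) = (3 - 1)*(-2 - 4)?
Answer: 28523300799841/256 ≈ 1.1142e+11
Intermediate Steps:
m(X, a) = -12 (m(X, a) = 2*(-6) = -12)
I(A) = -4*A**2
k = -7 (k = -1 - 6 = -7)
((k/4 + I(m(-1, 1)))**2)**2 = ((-7/4 - 4*(-12)**2)**2)**2 = ((-7*1/4 - 4*144)**2)**2 = ((-7/4 - 576)**2)**2 = ((-2311/4)**2)**2 = (5340721/16)**2 = 28523300799841/256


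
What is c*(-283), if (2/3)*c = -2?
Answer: 849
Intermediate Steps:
c = -3 (c = (3/2)*(-2) = -3)
c*(-283) = -3*(-283) = 849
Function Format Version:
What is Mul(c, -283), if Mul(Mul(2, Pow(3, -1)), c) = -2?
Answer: 849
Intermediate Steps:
c = -3 (c = Mul(Rational(3, 2), -2) = -3)
Mul(c, -283) = Mul(-3, -283) = 849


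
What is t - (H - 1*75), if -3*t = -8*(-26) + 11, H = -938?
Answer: 940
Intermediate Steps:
t = -73 (t = -(-8*(-26) + 11)/3 = -(208 + 11)/3 = -⅓*219 = -73)
t - (H - 1*75) = -73 - (-938 - 1*75) = -73 - (-938 - 75) = -73 - 1*(-1013) = -73 + 1013 = 940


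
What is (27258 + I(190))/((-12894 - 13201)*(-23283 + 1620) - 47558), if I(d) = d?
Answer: 27448/565248427 ≈ 4.8559e-5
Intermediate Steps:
(27258 + I(190))/((-12894 - 13201)*(-23283 + 1620) - 47558) = (27258 + 190)/((-12894 - 13201)*(-23283 + 1620) - 47558) = 27448/(-26095*(-21663) - 47558) = 27448/(565295985 - 47558) = 27448/565248427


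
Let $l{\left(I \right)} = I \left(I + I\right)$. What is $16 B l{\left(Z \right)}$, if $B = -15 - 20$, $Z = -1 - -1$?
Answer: $0$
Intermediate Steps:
$Z = 0$ ($Z = -1 + 1 = 0$)
$B = -35$
$l{\left(I \right)} = 2 I^{2}$ ($l{\left(I \right)} = I 2 I = 2 I^{2}$)
$16 B l{\left(Z \right)} = 16 \left(-35\right) 2 \cdot 0^{2} = - 560 \cdot 2 \cdot 0 = \left(-560\right) 0 = 0$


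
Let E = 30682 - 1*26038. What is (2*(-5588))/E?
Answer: -2794/1161 ≈ -2.4065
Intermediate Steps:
E = 4644 (E = 30682 - 26038 = 4644)
(2*(-5588))/E = (2*(-5588))/4644 = -11176*1/4644 = -2794/1161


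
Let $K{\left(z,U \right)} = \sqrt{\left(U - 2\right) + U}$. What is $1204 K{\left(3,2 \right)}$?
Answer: $1204 \sqrt{2} \approx 1702.7$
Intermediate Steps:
$K{\left(z,U \right)} = \sqrt{-2 + 2 U}$ ($K{\left(z,U \right)} = \sqrt{\left(U - 2\right) + U} = \sqrt{\left(-2 + U\right) + U} = \sqrt{-2 + 2 U}$)
$1204 K{\left(3,2 \right)} = 1204 \sqrt{-2 + 2 \cdot 2} = 1204 \sqrt{-2 + 4} = 1204 \sqrt{2}$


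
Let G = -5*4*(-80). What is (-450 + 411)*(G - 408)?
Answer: -46488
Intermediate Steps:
G = 1600 (G = -20*(-80) = 1600)
(-450 + 411)*(G - 408) = (-450 + 411)*(1600 - 408) = -39*1192 = -46488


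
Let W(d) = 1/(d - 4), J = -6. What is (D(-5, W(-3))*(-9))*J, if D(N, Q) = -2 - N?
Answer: 162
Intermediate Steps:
W(d) = 1/(-4 + d)
(D(-5, W(-3))*(-9))*J = ((-2 - 1*(-5))*(-9))*(-6) = ((-2 + 5)*(-9))*(-6) = (3*(-9))*(-6) = -27*(-6) = 162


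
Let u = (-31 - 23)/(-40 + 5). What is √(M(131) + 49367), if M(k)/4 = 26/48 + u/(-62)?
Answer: √2092266001770/6510 ≈ 222.19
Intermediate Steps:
u = 54/35 (u = -54/(-35) = -54*(-1/35) = 54/35 ≈ 1.5429)
M(k) = 13457/6510 (M(k) = 4*(26/48 + (54/35)/(-62)) = 4*(26*(1/48) + (54/35)*(-1/62)) = 4*(13/24 - 27/1085) = 4*(13457/26040) = 13457/6510)
√(M(131) + 49367) = √(13457/6510 + 49367) = √(321392627/6510) = √2092266001770/6510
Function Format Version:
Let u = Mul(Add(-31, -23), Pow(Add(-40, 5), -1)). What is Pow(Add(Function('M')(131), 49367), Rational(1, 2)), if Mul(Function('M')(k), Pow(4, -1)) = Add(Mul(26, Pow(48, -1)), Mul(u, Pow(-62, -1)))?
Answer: Mul(Rational(1, 6510), Pow(2092266001770, Rational(1, 2))) ≈ 222.19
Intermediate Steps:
u = Rational(54, 35) (u = Mul(-54, Pow(-35, -1)) = Mul(-54, Rational(-1, 35)) = Rational(54, 35) ≈ 1.5429)
Function('M')(k) = Rational(13457, 6510) (Function('M')(k) = Mul(4, Add(Mul(26, Pow(48, -1)), Mul(Rational(54, 35), Pow(-62, -1)))) = Mul(4, Add(Mul(26, Rational(1, 48)), Mul(Rational(54, 35), Rational(-1, 62)))) = Mul(4, Add(Rational(13, 24), Rational(-27, 1085))) = Mul(4, Rational(13457, 26040)) = Rational(13457, 6510))
Pow(Add(Function('M')(131), 49367), Rational(1, 2)) = Pow(Add(Rational(13457, 6510), 49367), Rational(1, 2)) = Pow(Rational(321392627, 6510), Rational(1, 2)) = Mul(Rational(1, 6510), Pow(2092266001770, Rational(1, 2)))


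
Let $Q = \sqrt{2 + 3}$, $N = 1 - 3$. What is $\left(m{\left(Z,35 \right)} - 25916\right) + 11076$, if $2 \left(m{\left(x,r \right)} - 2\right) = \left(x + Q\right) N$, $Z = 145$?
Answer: $-14983 - \sqrt{5} \approx -14985.0$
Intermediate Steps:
$N = -2$
$Q = \sqrt{5} \approx 2.2361$
$m{\left(x,r \right)} = 2 - x - \sqrt{5}$ ($m{\left(x,r \right)} = 2 + \frac{\left(x + \sqrt{5}\right) \left(-2\right)}{2} = 2 + \frac{- 2 x - 2 \sqrt{5}}{2} = 2 - \left(x + \sqrt{5}\right) = 2 - x - \sqrt{5}$)
$\left(m{\left(Z,35 \right)} - 25916\right) + 11076 = \left(\left(2 - 145 - \sqrt{5}\right) - 25916\right) + 11076 = \left(\left(-143 - \sqrt{5}\right) - 25916\right) + 11076 = \left(-26059 - \sqrt{5}\right) + 11076 = -14983 - \sqrt{5}$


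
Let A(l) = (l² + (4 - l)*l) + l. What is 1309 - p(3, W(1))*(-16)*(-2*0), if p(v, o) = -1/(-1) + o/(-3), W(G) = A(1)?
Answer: 1309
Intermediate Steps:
A(l) = l + l² + l*(4 - l) (A(l) = (l² + l*(4 - l)) + l = l + l² + l*(4 - l))
W(G) = 5 (W(G) = 5*1 = 5)
p(v, o) = 1 - o/3 (p(v, o) = -1*(-1) + o*(-⅓) = 1 - o/3)
1309 - p(3, W(1))*(-16)*(-2*0) = 1309 - (1 - ⅓*5)*(-16)*(-2*0) = 1309 - (1 - 5/3)*(-16)*0 = 1309 - (-⅔*(-16))*0 = 1309 - 32*0/3 = 1309 - 1*0 = 1309 + 0 = 1309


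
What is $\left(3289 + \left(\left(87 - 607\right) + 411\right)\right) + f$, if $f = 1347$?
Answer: $4527$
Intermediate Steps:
$\left(3289 + \left(\left(87 - 607\right) + 411\right)\right) + f = \left(3289 + \left(\left(87 - 607\right) + 411\right)\right) + 1347 = \left(3289 + \left(-520 + 411\right)\right) + 1347 = \left(3289 - 109\right) + 1347 = 3180 + 1347 = 4527$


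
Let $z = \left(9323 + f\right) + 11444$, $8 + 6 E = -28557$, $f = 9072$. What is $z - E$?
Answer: $\frac{207599}{6} \approx 34600.0$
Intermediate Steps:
$E = - \frac{28565}{6}$ ($E = - \frac{4}{3} + \frac{1}{6} \left(-28557\right) = - \frac{4}{3} - \frac{9519}{2} = - \frac{28565}{6} \approx -4760.8$)
$z = 29839$ ($z = \left(9323 + 9072\right) + 11444 = 18395 + 11444 = 29839$)
$z - E = 29839 - - \frac{28565}{6} = 29839 + \frac{28565}{6} = \frac{207599}{6}$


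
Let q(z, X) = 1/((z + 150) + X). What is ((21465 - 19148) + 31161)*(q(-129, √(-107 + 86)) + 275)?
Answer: 101287689/11 - 16739*I*√21/231 ≈ 9.208e+6 - 332.07*I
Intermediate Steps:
q(z, X) = 1/(150 + X + z) (q(z, X) = 1/((150 + z) + X) = 1/(150 + X + z))
((21465 - 19148) + 31161)*(q(-129, √(-107 + 86)) + 275) = ((21465 - 19148) + 31161)*(1/(150 + √(-107 + 86) - 129) + 275) = (2317 + 31161)*(1/(150 + √(-21) - 129) + 275) = 33478*(1/(150 + I*√21 - 129) + 275) = 33478*(1/(21 + I*√21) + 275) = 33478*(275 + 1/(21 + I*√21)) = 9206450 + 33478/(21 + I*√21)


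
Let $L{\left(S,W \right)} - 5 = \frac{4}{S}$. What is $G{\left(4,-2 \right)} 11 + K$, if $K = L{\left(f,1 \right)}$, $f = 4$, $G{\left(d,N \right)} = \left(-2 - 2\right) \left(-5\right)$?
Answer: $226$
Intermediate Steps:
$G{\left(d,N \right)} = 20$ ($G{\left(d,N \right)} = \left(-4\right) \left(-5\right) = 20$)
$L{\left(S,W \right)} = 5 + \frac{4}{S}$
$K = 6$ ($K = 5 + \frac{4}{4} = 5 + 4 \cdot \frac{1}{4} = 5 + 1 = 6$)
$G{\left(4,-2 \right)} 11 + K = 20 \cdot 11 + 6 = 220 + 6 = 226$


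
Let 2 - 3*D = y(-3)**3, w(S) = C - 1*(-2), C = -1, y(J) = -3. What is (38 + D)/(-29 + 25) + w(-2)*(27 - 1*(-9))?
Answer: 289/12 ≈ 24.083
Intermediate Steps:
w(S) = 1 (w(S) = -1 - 1*(-2) = -1 + 2 = 1)
D = 29/3 (D = 2/3 - 1/3*(-3)**3 = 2/3 - 1/3*(-27) = 2/3 + 9 = 29/3 ≈ 9.6667)
(38 + D)/(-29 + 25) + w(-2)*(27 - 1*(-9)) = (38 + 29/3)/(-29 + 25) + 1*(27 - 1*(-9)) = (143/3)/(-4) + 1*(27 + 9) = (143/3)*(-1/4) + 1*36 = -143/12 + 36 = 289/12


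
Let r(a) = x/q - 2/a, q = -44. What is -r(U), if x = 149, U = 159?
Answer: 23779/6996 ≈ 3.3989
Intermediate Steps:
r(a) = -149/44 - 2/a (r(a) = 149/(-44) - 2/a = 149*(-1/44) - 2/a = -149/44 - 2/a)
-r(U) = -(-149/44 - 2/159) = -1*(-23779/6996) = 23779/6996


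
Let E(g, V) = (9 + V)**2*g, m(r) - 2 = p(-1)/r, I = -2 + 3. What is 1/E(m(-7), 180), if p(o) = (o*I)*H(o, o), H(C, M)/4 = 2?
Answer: 1/112266 ≈ 8.9074e-6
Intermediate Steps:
H(C, M) = 8 (H(C, M) = 4*2 = 8)
I = 1
p(o) = 8*o (p(o) = (o*1)*8 = o*8 = 8*o)
m(r) = 2 - 8/r (m(r) = 2 + (8*(-1))/r = 2 - 8/r)
E(g, V) = g*(9 + V)**2
1/E(m(-7), 180) = 1/((2 - 8/(-7))*(9 + 180)**2) = 1/((2 - 8*(-1/7))*189**2) = 1/((2 + 8/7)*35721) = 1/((22/7)*35721) = 1/112266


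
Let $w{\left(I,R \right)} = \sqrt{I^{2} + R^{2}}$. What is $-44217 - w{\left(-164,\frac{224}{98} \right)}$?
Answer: $-44217 - \frac{4 \sqrt{82385}}{7} \approx -44381.0$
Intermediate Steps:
$-44217 - w{\left(-164,\frac{224}{98} \right)} = -44217 - \sqrt{\left(-164\right)^{2} + \left(\frac{224}{98}\right)^{2}} = -44217 - \sqrt{26896 + \left(224 \cdot \frac{1}{98}\right)^{2}} = -44217 - \sqrt{26896 + \left(\frac{16}{7}\right)^{2}} = -44217 - \sqrt{26896 + \frac{256}{49}} = -44217 - \sqrt{\frac{1318160}{49}} = -44217 - \frac{4 \sqrt{82385}}{7}$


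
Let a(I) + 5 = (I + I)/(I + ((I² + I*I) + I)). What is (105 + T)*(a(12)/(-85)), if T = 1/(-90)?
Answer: 302368/49725 ≈ 6.0808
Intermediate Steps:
a(I) = -5 + 2*I/(2*I + 2*I²) (a(I) = -5 + (I + I)/(I + ((I² + I*I) + I)) = -5 + (2*I)/(I + ((I² + I²) + I)) = -5 + (2*I)/(I + (2*I² + I)) = -5 + (2*I)/(I + (I + 2*I²)) = -5 + (2*I)/(2*I + 2*I²) = -5 + 2*I/(2*I + 2*I²))
T = -1/90 ≈ -0.011111
(105 + T)*(a(12)/(-85)) = (105 - 1/90)*(((-4 - 5*12)/(1 + 12))/(-85)) = 9449*(((-4 - 60)/13)*(-1/85))/90 = 9449*(((1/13)*(-64))*(-1/85))/90 = 9449*(-64/13*(-1/85))/90 = (9449/90)*(64/1105) = 302368/49725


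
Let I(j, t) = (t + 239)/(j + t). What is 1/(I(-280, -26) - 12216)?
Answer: -102/1246103 ≈ -8.1855e-5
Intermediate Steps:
I(j, t) = (239 + t)/(j + t)
1/(I(-280, -26) - 12216) = 1/((239 - 26)/(-280 - 26) - 12216) = 1/(213/(-306) - 12216) = 1/(-1/306*213 - 12216) = 1/(-71/102 - 12216) = 1/(-1246103/102) = -102/1246103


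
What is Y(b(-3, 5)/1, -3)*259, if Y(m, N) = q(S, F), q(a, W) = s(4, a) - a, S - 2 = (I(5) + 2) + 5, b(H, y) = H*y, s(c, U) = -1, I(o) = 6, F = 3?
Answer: -4144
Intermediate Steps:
S = 15 (S = 2 + ((6 + 2) + 5) = 2 + (8 + 5) = 2 + 13 = 15)
q(a, W) = -1 - a
Y(m, N) = -16 (Y(m, N) = -1 - 1*15 = -1 - 15 = -16)
Y(b(-3, 5)/1, -3)*259 = -16*259 = -4144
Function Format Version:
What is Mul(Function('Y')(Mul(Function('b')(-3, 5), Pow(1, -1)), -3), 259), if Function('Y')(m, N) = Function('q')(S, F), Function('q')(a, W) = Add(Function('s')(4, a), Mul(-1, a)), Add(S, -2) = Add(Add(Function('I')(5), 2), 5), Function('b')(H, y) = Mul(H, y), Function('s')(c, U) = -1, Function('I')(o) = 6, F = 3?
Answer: -4144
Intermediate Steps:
S = 15 (S = Add(2, Add(Add(6, 2), 5)) = Add(2, Add(8, 5)) = Add(2, 13) = 15)
Function('q')(a, W) = Add(-1, Mul(-1, a))
Function('Y')(m, N) = -16 (Function('Y')(m, N) = Add(-1, Mul(-1, 15)) = Add(-1, -15) = -16)
Mul(Function('Y')(Mul(Function('b')(-3, 5), Pow(1, -1)), -3), 259) = Mul(-16, 259) = -4144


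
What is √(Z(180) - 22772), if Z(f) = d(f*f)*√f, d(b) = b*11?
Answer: 2*√(-5693 + 534600*√5) ≈ 2181.5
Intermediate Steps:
d(b) = 11*b
Z(f) = 11*f^(5/2) (Z(f) = (11*(f*f))*√f = (11*f²)*√f = 11*f^(5/2))
√(Z(180) - 22772) = √(11*180^(5/2) - 22772) = √(11*(194400*√5) - 22772) = √(2138400*√5 - 22772) = √(-22772 + 2138400*√5)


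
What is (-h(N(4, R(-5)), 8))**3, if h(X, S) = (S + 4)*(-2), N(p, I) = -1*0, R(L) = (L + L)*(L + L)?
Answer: 13824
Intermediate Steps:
R(L) = 4*L**2 (R(L) = (2*L)*(2*L) = 4*L**2)
N(p, I) = 0
h(X, S) = -8 - 2*S (h(X, S) = (4 + S)*(-2) = -8 - 2*S)
(-h(N(4, R(-5)), 8))**3 = (-(-8 - 2*8))**3 = (-(-8 - 16))**3 = (-1*(-24))**3 = 24**3 = 13824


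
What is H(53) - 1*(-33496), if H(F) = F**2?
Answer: 36305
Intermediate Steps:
H(53) - 1*(-33496) = 53**2 - 1*(-33496) = 2809 + 33496 = 36305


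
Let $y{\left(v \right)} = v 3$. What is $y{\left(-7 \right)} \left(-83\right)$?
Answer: $1743$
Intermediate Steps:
$y{\left(v \right)} = 3 v$
$y{\left(-7 \right)} \left(-83\right) = 3 \left(-7\right) \left(-83\right) = \left(-21\right) \left(-83\right) = 1743$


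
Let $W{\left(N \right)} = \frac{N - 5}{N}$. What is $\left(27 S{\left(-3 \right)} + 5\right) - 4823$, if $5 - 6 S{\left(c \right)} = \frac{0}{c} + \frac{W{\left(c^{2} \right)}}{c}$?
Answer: $- \frac{28769}{6} \approx -4794.8$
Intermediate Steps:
$W{\left(N \right)} = \frac{-5 + N}{N}$
$S{\left(c \right)} = \frac{5}{6} - \frac{-5 + c^{2}}{6 c^{3}}$ ($S{\left(c \right)} = \frac{5}{6} - \frac{\frac{0}{c} + \frac{\frac{1}{c^{2}} \left(-5 + c^{2}\right)}{c}}{6} = \frac{5}{6} - \frac{0 + \frac{\frac{1}{c^{2}} \left(-5 + c^{2}\right)}{c}}{6} = \frac{5}{6} - \frac{0 + \frac{-5 + c^{2}}{c^{3}}}{6} = \frac{5}{6} - \frac{\frac{1}{c^{3}} \left(-5 + c^{2}\right)}{6} = \frac{5}{6} - \frac{-5 + c^{2}}{6 c^{3}}$)
$\left(27 S{\left(-3 \right)} + 5\right) - 4823 = \left(27 \frac{5 - \left(-3\right)^{2} + 5 \left(-3\right)^{3}}{6 \left(-27\right)} + 5\right) - 4823 = \left(27 \cdot \frac{1}{6} \left(- \frac{1}{27}\right) \left(5 - 9 + 5 \left(-27\right)\right) + 5\right) - 4823 = \left(27 \cdot \frac{1}{6} \left(- \frac{1}{27}\right) \left(5 - 9 - 135\right) + 5\right) - 4823 = \left(27 \cdot \frac{1}{6} \left(- \frac{1}{27}\right) \left(-139\right) + 5\right) - 4823 = \left(27 \cdot \frac{139}{162} + 5\right) - 4823 = \left(\frac{139}{6} + 5\right) - 4823 = \frac{169}{6} - 4823 = - \frac{28769}{6}$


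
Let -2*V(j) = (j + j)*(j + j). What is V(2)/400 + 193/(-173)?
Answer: -9823/8650 ≈ -1.1356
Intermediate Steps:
V(j) = -2*j² (V(j) = -(j + j)*(j + j)/2 = -2*j*2*j/2 = -2*j²)
V(2)/400 + 193/(-173) = -2*2²/400 + 193/(-173) = -2*4*(1/400) + 193*(-1/173) = -8*1/400 - 193/173 = -1/50 - 193/173 = -9823/8650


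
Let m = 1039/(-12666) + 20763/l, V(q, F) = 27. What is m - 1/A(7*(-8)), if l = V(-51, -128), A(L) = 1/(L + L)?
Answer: 11157707/12666 ≈ 880.92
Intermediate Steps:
A(L) = 1/(2*L)
l = 27
m = 9739115/12666 (m = 1039/(-12666) + 20763/27 = 1039*(-1/12666) + 20763*(1/27) = -1039/12666 + 769 = 9739115/12666 ≈ 768.92)
m - 1/A(7*(-8)) = 9739115/12666 - 1/(1/(2*((7*(-8))))) = 9739115/12666 - 1/((½)/(-56)) = 9739115/12666 - 1/((½)*(-1/56)) = 9739115/12666 - 1/(-1/112) = 9739115/12666 - 1*(-112) = 9739115/12666 + 112 = 11157707/12666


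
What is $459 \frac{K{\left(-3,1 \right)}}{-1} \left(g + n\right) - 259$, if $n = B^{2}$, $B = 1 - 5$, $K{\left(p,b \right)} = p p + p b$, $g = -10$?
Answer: $-16783$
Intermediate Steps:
$K{\left(p,b \right)} = p^{2} + b p$
$B = -4$
$n = 16$ ($n = \left(-4\right)^{2} = 16$)
$459 \frac{K{\left(-3,1 \right)}}{-1} \left(g + n\right) - 259 = 459 \frac{\left(-3\right) \left(1 - 3\right)}{-1} \left(-10 + 16\right) - 259 = 459 \left(-3\right) \left(-2\right) \left(-1\right) 6 - 259 = 459 \cdot 6 \left(-1\right) 6 - 259 = 459 \left(\left(-6\right) 6\right) - 259 = 459 \left(-36\right) - 259 = -16524 - 259 = -16783$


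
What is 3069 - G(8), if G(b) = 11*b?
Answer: 2981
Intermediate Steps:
3069 - G(8) = 3069 - 11*8 = 3069 - 1*88 = 3069 - 88 = 2981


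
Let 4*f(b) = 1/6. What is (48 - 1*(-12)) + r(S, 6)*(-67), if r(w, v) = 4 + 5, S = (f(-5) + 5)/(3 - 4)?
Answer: -543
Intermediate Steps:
f(b) = 1/24 (f(b) = (¼)/6 = (¼)*(⅙) = 1/24)
S = -121/24 (S = (1/24 + 5)/(3 - 4) = (121/24)/(-1) = (121/24)*(-1) = -121/24 ≈ -5.0417)
r(w, v) = 9
(48 - 1*(-12)) + r(S, 6)*(-67) = (48 - 1*(-12)) + 9*(-67) = (48 + 12) - 603 = 60 - 603 = -543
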